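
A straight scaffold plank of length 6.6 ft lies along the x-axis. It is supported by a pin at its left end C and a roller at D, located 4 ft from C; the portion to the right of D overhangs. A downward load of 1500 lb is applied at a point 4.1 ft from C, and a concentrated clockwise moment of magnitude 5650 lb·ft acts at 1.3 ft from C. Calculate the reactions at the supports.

Taking moments about C: D_y·4 − 1500·4.1 − 5650 = 0 → D_y = 11800/4 = 2950 lb.
ΣF_y = 0: C_y + 2950 − 1500 = 0 → C_y = -1450 lb.
ΣF_x = 0: no horizontal applied forces, so C_x = 0.

C_x = 0, C_y = -1450 lb, D_y = 2950 lb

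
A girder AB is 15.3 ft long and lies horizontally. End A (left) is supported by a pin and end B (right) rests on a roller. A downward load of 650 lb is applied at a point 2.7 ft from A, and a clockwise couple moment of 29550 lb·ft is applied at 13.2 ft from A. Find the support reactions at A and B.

A_x = 0, A_y = -1396 lb, B_y = 2046 lb

Moments about A: B_y·15.3 − 650·2.7 − 29550 = 0 → B_y = 31305/15.3 = 2046.08 ≈ 2046 lb.
ΣF_y = 0: A_y + 2046.08 − 650 = 0 → A_y = -1396 lb.
ΣF_x = 0: no horizontal applied forces, so A_x = 0.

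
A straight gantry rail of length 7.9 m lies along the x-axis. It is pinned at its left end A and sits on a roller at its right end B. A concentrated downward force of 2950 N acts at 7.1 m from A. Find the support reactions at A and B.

Moments about A: B_y·7.9 − 2950·7.1 = 0 → B_y = 20945/7.9 = 2651.27 ≈ 2651 N.
ΣF_y = 0: A_y + 2651.27 − 2950 = 0 → A_y = 298.7 N.
ΣF_x = 0: no horizontal applied forces, so A_x = 0.

A_x = 0, A_y = 298.7 N, B_y = 2651 N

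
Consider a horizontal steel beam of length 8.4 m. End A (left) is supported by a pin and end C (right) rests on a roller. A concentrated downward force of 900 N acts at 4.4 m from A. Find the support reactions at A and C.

Moments about A: C_y·8.4 − 900·4.4 = 0 → C_y = 3960/8.4 = 471.429 ≈ 471.4 N.
ΣF_y = 0: A_y + 471.429 − 900 = 0 → A_y = 428.6 N.
ΣF_x = 0: no horizontal applied forces, so A_x = 0.

A_x = 0, A_y = 428.6 N, C_y = 471.4 N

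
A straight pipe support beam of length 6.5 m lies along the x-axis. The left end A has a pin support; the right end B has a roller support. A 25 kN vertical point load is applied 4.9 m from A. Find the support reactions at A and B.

Taking moments about A: B_y·6.5 − 25·4.9 = 0 → B_y = 122.5/6.5 = 18.8462 ≈ 18.85 kN.
ΣF_y = 0: A_y + 18.8462 − 25 = 0 → A_y = 6.154 kN.
ΣF_x = 0: no horizontal applied forces, so A_x = 0.

A_x = 0, A_y = 6.154 kN, B_y = 18.85 kN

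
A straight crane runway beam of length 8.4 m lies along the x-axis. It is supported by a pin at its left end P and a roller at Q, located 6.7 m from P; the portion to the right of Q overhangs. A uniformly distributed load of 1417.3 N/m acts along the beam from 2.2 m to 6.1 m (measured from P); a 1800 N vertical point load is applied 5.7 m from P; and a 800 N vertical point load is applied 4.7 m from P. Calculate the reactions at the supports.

Resultant of the distributed load: 1417.3 × 3.9 = 5527.47 N at 4.15 m from P.
ΣM about P: Q_y·6.7 − (1417.3·3.9)·4.15 − 1800·5.7 − 800·4.7 = 0 → Q_y = 36959.0005/6.7 = 5516.27 ≈ 5516 N.
ΣF_y = 0: P_y + 5516.27 − 1417.3·3.9 − 1800 − 800 = 0 → P_y = 2611 N.
ΣF_x = 0: no horizontal applied forces, so P_x = 0.

P_x = 0, P_y = 2611 N, Q_y = 5516 N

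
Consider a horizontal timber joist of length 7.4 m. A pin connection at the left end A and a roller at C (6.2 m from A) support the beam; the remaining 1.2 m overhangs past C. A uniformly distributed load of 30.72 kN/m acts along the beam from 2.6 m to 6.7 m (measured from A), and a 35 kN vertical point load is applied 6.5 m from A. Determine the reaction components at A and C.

A_x = 0, A_y = 29.79 kN, C_y = 131.2 kN

Resultant of the distributed load: 30.72 × 4.1 = 125.952 kN at 4.65 m from A.
ΣM about A: C_y·6.2 − (30.72·4.1)·4.65 − 35·6.5 = 0 → C_y = 813.1768/6.2 = 131.158 ≈ 131.2 kN.
ΣF_y = 0: A_y + 131.158 − 30.72·4.1 − 35 = 0 → A_y = 29.79 kN.
ΣF_x = 0: no horizontal applied forces, so A_x = 0.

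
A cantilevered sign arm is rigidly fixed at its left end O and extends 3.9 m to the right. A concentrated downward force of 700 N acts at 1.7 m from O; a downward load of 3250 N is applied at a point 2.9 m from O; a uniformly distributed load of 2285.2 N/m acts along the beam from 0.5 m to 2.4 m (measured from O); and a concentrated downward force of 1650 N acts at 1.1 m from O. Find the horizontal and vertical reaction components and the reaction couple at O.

Resultant of the distributed load: 2285.2 × 1.9 = 4341.88 N at 1.45 m from O.
ΣF_x = 0: O_x = 0.
ΣF_y = 0: O_y − 700 − 3250 − 2285.2·1.9 − 1650 = 0 → O_y = 9942 N.
ΣM about O: M_O − 700·1.7 − 3250·2.9 − (2285.2·1.9)·1.45 − 1650·1.1 = 0 → M_O = 18730 N·m.

O_x = 0, O_y = 9942 N, M_O = 18730 N·m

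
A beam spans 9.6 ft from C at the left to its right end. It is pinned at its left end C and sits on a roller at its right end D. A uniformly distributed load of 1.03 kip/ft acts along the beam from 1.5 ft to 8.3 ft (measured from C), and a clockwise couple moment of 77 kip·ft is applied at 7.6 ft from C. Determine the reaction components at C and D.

Resultant of the distributed load: 1.03 × 6.8 = 7.004 kip at 4.9 ft from C.
ΣM about C: D_y·9.6 − (1.03·6.8)·4.9 − 77 = 0 → D_y = 111.3196/9.6 = 11.5958 ≈ 11.60 kip.
ΣF_y = 0: C_y + 11.5958 − 1.03·6.8 = 0 → C_y = -4.592 kip.
ΣF_x = 0: no horizontal applied forces, so C_x = 0.

C_x = 0, C_y = -4.592 kip, D_y = 11.60 kip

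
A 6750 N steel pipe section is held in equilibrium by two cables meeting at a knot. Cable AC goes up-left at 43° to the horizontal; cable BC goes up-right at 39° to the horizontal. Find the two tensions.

T_AC = 5297 N, T_BC = 4985 N

ΣF_x = 0: −T_AC·cos43° + T_BC·cos39° = 0 → T_BC = 0.941076·T_AC.
ΣF_y = 0: T_AC·sin43° + T_BC·sin39° = 6750.
Substitute: T_AC·(0.681998 + 0.941076·0.62932) = 6750 → T_AC = 5297.29 ≈ 5297 N.
Then T_BC = 0.941076 × 5297.29 = 4985 N.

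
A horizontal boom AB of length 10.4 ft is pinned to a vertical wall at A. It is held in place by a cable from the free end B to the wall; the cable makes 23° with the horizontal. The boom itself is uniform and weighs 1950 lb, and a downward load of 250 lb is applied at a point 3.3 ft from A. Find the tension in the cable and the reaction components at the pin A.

T = 2698 lb, A_x = 2484 lb, A_y = 1146 lb

ΣM about A: T·sin23°·10.4 − 1950·5.2 − 250·3.3 = 0 → T = 10965/(10.4·0.390731) = 2698.34 ≈ 2698 lb.
ΣF_x = 0: A_x − T·cos23° = 0 → A_x = 2698.34 × 0.920505 = 2484 lb.
ΣF_y = 0: A_y + T·sin23° − 1950 − 250 = 0 → A_y = 2200 − 2698.34 × 0.390731 = 1146 lb.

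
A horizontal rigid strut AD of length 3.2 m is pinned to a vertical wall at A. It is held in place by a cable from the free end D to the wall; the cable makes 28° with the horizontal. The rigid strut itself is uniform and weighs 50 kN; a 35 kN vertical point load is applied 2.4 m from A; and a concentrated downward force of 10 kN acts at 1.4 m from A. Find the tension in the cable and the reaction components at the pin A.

ΣM about A: T·sin28°·3.2 − 50·1.6 − 35·2.4 − 10·1.4 = 0 → T = 178/(3.2·0.469472) = 118.484 ≈ 118.5 kN.
ΣF_x = 0: A_x − T·cos28° = 0 → A_x = 118.484 × 0.882948 = 104.6 kN.
ΣF_y = 0: A_y + T·sin28° − 50 − 35 − 10 = 0 → A_y = 95 − 118.484 × 0.469472 = 39.38 kN.

T = 118.5 kN, A_x = 104.6 kN, A_y = 39.38 kN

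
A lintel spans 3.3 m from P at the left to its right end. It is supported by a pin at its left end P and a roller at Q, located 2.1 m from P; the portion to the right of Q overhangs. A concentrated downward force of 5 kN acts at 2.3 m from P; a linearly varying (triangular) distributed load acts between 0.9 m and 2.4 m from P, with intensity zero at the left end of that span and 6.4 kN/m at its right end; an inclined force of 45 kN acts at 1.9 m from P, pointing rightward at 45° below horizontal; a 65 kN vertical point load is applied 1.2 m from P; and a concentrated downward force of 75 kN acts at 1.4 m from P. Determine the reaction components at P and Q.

Resultant of the triangular load: ½ × 6.4 × 1.5 = 4.8 kN, acting at 1.9 m from P (one-third of the span from the peak).
Moments about P: Q_y·2.1 − 5·2.3 − (½·6.4·1.5)·1.9 − 45·sin45°·1.9 − 65·1.2 − 75·1.4 = 0 → Q_y = 264.078/2.1 = 125.751 ≈ 125.8 kN.
ΣF_y = 0: P_y + 125.751 − 5 − ½·6.4·1.5 − 45·sin45° − 65 − 75 = 0 → P_y = 55.87 kN.
ΣF_x = 0: P_x + 45·cos45° = 0 → P_x = -31.82 kN.

P_x = -31.82 kN, P_y = 55.87 kN, Q_y = 125.8 kN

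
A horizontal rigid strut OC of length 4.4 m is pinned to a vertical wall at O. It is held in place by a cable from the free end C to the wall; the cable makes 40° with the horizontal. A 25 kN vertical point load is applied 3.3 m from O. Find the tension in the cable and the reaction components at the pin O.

T = 29.17 kN, O_x = 22.35 kN, O_y = 6.250 kN

ΣM about O: T·sin40°·4.4 − 25·3.3 = 0 → T = 82.5/(4.4·0.642788) = 29.1698 ≈ 29.17 kN.
ΣF_x = 0: O_x − T·cos40° = 0 → O_x = 29.1698 × 0.766044 = 22.35 kN.
ΣF_y = 0: O_y + T·sin40° − 25 = 0 → O_y = 25 − 29.1698 × 0.642788 = 6.250 kN.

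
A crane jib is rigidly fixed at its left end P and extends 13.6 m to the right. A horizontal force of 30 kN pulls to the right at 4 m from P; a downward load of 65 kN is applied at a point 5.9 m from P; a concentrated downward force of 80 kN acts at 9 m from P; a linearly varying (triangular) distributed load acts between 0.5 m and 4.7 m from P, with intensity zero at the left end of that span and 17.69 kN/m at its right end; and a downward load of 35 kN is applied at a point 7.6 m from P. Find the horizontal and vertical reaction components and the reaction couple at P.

P_x = -30.00 kN, P_y = 217.1 kN, M_P = 1492 kN·m

Resultant of the triangular load: ½ × 17.69 × 4.2 = 37.149 kN, acting at 3.3 m from P (one-third of the span from the peak).
ΣF_x = 0: P_x + 30 = 0 → P_x = -30.00 kN.
ΣF_y = 0: P_y − 65 − 80 − ½·17.69·4.2 − 35 = 0 → P_y = 217.1 kN.
ΣM about P: M_P − 65·5.9 − 80·9 − (½·17.69·4.2)·3.3 − 35·7.6 = 0 → M_P = 1492 kN·m.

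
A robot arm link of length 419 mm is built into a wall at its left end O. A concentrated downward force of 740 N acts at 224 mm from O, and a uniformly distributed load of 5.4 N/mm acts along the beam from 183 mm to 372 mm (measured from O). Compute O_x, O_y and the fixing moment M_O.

Resultant of the distributed load: 5.4 × 189 = 1020.6 N at 277.5 mm from O.
ΣF_x = 0: O_x = 0.
ΣF_y = 0: O_y − 740 − 5.4·189 = 0 → O_y = 1761 N.
ΣM about O: M_O − 740·224 − (5.4·189)·277.5 = 0 → M_O = 449000 N·mm.

O_x = 0, O_y = 1761 N, M_O = 449000 N·mm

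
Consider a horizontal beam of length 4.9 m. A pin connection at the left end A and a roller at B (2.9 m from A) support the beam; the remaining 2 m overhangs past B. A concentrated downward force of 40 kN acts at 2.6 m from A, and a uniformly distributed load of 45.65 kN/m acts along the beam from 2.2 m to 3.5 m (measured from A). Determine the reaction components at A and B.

Resultant of the distributed load: 45.65 × 1.3 = 59.345 kN at 2.85 m from A.
ΣM about A: B_y·2.9 − 40·2.6 − (45.65·1.3)·2.85 = 0 → B_y = 273.13325/2.9 = 94.1839 ≈ 94.18 kN.
ΣF_y = 0: A_y + 94.1839 − 40 − 45.65·1.3 = 0 → A_y = 5.161 kN.
ΣF_x = 0: no horizontal applied forces, so A_x = 0.

A_x = 0, A_y = 5.161 kN, B_y = 94.18 kN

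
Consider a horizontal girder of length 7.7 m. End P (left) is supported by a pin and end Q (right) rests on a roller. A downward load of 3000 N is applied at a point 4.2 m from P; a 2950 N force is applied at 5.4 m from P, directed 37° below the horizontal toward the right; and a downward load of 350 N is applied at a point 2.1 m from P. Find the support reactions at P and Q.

ΣM about P: Q_y·7.7 − 3000·4.2 − 2950·sin37°·5.4 − 350·2.1 = 0 → Q_y = 22921.9/7.7 = 2976.87 ≈ 2977 N.
ΣF_y = 0: P_y + 2976.87 − 3000 − 2950·sin37° − 350 = 0 → P_y = 2148 N.
ΣF_x = 0: P_x + 2950·cos37° = 0 → P_x = -2356 N.

P_x = -2356 N, P_y = 2148 N, Q_y = 2977 N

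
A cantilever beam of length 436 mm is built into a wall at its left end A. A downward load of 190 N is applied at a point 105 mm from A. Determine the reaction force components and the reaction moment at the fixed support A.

A_x = 0, A_y = 190.0 N, M_A = 19950 N·mm

ΣF_x = 0: A_x = 0.
ΣF_y = 0: A_y − 190 = 0 → A_y = 190.0 N.
ΣM about A: M_A − 190·105 = 0 → M_A = 19950 N·mm.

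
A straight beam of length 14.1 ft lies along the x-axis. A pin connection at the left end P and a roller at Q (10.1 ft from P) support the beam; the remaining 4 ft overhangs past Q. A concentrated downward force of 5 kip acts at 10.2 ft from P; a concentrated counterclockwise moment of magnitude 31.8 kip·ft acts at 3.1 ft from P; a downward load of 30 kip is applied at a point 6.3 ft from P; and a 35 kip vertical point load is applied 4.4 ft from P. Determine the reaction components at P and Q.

P_x = 0, P_y = 34.14 kip, Q_y = 35.86 kip

Moments about P: Q_y·10.1 − 5·10.2 + 31.8 − 30·6.3 − 35·4.4 = 0 → Q_y = 362.2/10.1 = 35.8614 ≈ 35.86 kip.
ΣF_y = 0: P_y + 35.8614 − 5 − 30 − 35 = 0 → P_y = 34.14 kip.
ΣF_x = 0: no horizontal applied forces, so P_x = 0.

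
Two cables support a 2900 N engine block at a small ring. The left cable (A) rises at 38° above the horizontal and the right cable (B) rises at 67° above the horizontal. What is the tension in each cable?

ΣF_x = 0: −T_A·cos38° + T_B·cos67° = 0 → T_B = 2.01676·T_A.
ΣF_y = 0: T_A·sin38° + T_B·sin67° = 2900.
Substitute: T_A·(0.615661 + 2.01676·0.920505) = 2900 → T_A = 1173.09 ≈ 1173 N.
Then T_B = 2.01676 × 1173.09 = 2366 N.

T_A = 1173 N, T_B = 2366 N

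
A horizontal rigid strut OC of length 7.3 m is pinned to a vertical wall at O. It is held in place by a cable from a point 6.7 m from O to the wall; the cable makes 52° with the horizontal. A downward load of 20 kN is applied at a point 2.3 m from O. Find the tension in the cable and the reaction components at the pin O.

T = 8.713 kN, O_x = 5.364 kN, O_y = 13.13 kN

ΣM about O: T·sin52°·6.7 − 20·2.3 = 0 → T = 46/(6.7·0.788011) = 8.71266 ≈ 8.713 kN.
ΣF_x = 0: O_x − T·cos52° = 0 → O_x = 8.71266 × 0.615661 = 5.364 kN.
ΣF_y = 0: O_y + T·sin52° − 20 = 0 → O_y = 20 − 8.71266 × 0.788011 = 13.13 kN.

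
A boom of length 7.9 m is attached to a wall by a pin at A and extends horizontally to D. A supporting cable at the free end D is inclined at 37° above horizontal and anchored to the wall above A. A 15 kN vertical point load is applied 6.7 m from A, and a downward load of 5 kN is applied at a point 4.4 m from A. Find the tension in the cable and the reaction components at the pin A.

ΣM about A: T·sin37°·7.9 − 15·6.7 − 5·4.4 = 0 → T = 122.5/(7.9·0.601815) = 25.7659 ≈ 25.77 kN.
ΣF_x = 0: A_x − T·cos37° = 0 → A_x = 25.7659 × 0.798636 = 20.58 kN.
ΣF_y = 0: A_y + T·sin37° − 15 − 5 = 0 → A_y = 20 − 25.7659 × 0.601815 = 4.494 kN.

T = 25.77 kN, A_x = 20.58 kN, A_y = 4.494 kN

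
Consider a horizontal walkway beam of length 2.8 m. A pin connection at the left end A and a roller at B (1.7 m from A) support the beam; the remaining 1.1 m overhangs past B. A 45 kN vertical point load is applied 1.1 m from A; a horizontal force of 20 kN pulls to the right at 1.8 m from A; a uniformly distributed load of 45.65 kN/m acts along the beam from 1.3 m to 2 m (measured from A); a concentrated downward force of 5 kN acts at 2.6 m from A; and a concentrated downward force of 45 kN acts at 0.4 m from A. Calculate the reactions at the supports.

A_x = -20.00 kN, A_y = 48.59 kN, B_y = 78.37 kN

Resultant of the distributed load: 45.65 × 0.7 = 31.955 kN at 1.65 m from A.
Taking moments about A: B_y·1.7 − 45·1.1 − (45.65·0.7)·1.65 − 5·2.6 − 45·0.4 = 0 → B_y = 133.22575/1.7 = 78.3681 ≈ 78.37 kN.
ΣF_y = 0: A_y + 78.3681 − 45 − 45.65·0.7 − 5 − 45 = 0 → A_y = 48.59 kN.
ΣF_x = 0: A_x + 20 = 0 → A_x = -20.00 kN.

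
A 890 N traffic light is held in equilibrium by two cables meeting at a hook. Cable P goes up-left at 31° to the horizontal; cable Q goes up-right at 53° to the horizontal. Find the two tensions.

T_P = 538.6 N, T_Q = 767.1 N

ΣF_x = 0: −T_P·cos31° + T_Q·cos53° = 0 → T_Q = 1.4243·T_P.
ΣF_y = 0: T_P·sin31° + T_Q·sin53° = 890.
Substitute: T_P·(0.515038 + 1.4243·0.798636) = 890 → T_P = 538.566 ≈ 538.6 N.
Then T_Q = 1.4243 × 538.566 = 767.1 N.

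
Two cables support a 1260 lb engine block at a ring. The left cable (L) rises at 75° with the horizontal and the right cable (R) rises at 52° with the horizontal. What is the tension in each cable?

ΣF_x = 0: −T_L·cos75° + T_R·cos52° = 0 → T_R = 0.420392·T_L.
ΣF_y = 0: T_L·sin75° + T_R·sin52° = 1260.
Substitute: T_L·(0.965926 + 0.420392·0.788011) = 1260 → T_L = 971.323 ≈ 971.3 lb.
Then T_R = 0.420392 × 971.323 = 408.3 lb.

T_L = 971.3 lb, T_R = 408.3 lb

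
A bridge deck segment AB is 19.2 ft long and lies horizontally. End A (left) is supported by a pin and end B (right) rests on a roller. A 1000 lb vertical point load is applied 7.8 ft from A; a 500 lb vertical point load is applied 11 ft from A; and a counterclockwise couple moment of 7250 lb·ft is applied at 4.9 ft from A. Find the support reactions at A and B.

A_x = 0, A_y = 1185 lb, B_y = 315.1 lb

ΣM about A: B_y·19.2 − 1000·7.8 − 500·11 + 7250 = 0 → B_y = 6050/19.2 = 315.104 ≈ 315.1 lb.
ΣF_y = 0: A_y + 315.104 − 1000 − 500 = 0 → A_y = 1185 lb.
ΣF_x = 0: no horizontal applied forces, so A_x = 0.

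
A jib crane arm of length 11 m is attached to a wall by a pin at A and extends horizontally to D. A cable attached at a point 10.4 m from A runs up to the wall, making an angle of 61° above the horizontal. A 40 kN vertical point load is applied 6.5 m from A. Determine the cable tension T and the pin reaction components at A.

T = 28.58 kN, A_x = 13.86 kN, A_y = 15.00 kN

ΣM about A: T·sin61°·10.4 − 40·6.5 = 0 → T = 260/(10.4·0.87462) = 28.5838 ≈ 28.58 kN.
ΣF_x = 0: A_x − T·cos61° = 0 → A_x = 28.5838 × 0.48481 = 13.86 kN.
ΣF_y = 0: A_y + T·sin61° − 40 = 0 → A_y = 40 − 28.5838 × 0.87462 = 15.00 kN.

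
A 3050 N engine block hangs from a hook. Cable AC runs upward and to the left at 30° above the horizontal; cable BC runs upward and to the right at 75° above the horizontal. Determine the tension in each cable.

T_AC = 817.2 N, T_BC = 2735 N

ΣF_x = 0: −T_AC·cos30° + T_BC·cos75° = 0 → T_BC = 3.34607·T_AC.
ΣF_y = 0: T_AC·sin30° + T_BC·sin75° = 3050.
Substitute: T_AC·(0.5 + 3.34607·0.965926) = 3050 → T_AC = 817.244 ≈ 817.2 N.
Then T_BC = 3.34607 × 817.244 = 2735 N.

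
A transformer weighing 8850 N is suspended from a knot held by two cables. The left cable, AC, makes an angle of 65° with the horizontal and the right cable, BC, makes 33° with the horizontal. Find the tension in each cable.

T_AC = 7495 N, T_BC = 3777 N

ΣF_x = 0: −T_AC·cos65° + T_BC·cos33° = 0 → T_BC = 0.503915·T_AC.
ΣF_y = 0: T_AC·sin65° + T_BC·sin33° = 8850.
Substitute: T_AC·(0.906308 + 0.503915·0.544639) = 8850 → T_AC = 7495.17 ≈ 7495 N.
Then T_BC = 0.503915 × 7495.17 = 3777 N.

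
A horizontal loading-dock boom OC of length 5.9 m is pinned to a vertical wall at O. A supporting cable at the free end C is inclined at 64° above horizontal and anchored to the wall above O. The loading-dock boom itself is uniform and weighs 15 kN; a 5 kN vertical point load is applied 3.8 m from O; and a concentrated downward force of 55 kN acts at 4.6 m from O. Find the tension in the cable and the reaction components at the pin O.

T = 59.64 kN, O_x = 26.14 kN, O_y = 21.40 kN

ΣM about O: T·sin64°·5.9 − 15·2.95 − 5·3.8 − 55·4.6 = 0 → T = 316.25/(5.9·0.898794) = 59.6374 ≈ 59.64 kN.
ΣF_x = 0: O_x − T·cos64° = 0 → O_x = 59.6374 × 0.438371 = 26.14 kN.
ΣF_y = 0: O_y + T·sin64° − 15 − 5 − 55 = 0 → O_y = 75 − 59.6374 × 0.898794 = 21.40 kN.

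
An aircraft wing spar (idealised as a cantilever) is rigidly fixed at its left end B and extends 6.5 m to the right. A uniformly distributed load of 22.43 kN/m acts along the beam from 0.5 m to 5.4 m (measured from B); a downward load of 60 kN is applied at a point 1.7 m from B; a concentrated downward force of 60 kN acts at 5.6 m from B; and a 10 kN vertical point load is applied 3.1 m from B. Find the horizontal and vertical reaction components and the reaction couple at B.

Resultant of the distributed load: 22.43 × 4.9 = 109.907 kN at 2.95 m from B.
ΣF_x = 0: B_x = 0.
ΣF_y = 0: B_y − 22.43·4.9 − 60 − 60 − 10 = 0 → B_y = 239.9 kN.
ΣM about B: M_B − (22.43·4.9)·2.95 − 60·1.7 − 60·5.6 − 10·3.1 = 0 → M_B = 793.2 kN·m.

B_x = 0, B_y = 239.9 kN, M_B = 793.2 kN·m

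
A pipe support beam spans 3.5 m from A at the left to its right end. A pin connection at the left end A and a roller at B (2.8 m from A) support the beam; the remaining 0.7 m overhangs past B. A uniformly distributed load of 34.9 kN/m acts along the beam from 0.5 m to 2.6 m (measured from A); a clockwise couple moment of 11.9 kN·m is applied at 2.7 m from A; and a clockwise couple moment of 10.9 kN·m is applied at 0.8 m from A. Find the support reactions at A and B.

A_x = 0, A_y = 24.58 kN, B_y = 48.71 kN

Resultant of the distributed load: 34.9 × 2.1 = 73.29 kN at 1.55 m from A.
Moments about A: B_y·2.8 − (34.9·2.1)·1.55 − 11.9 − 10.9 = 0 → B_y = 136.3995/2.8 = 48.7141 ≈ 48.71 kN.
ΣF_y = 0: A_y + 48.7141 − 34.9·2.1 = 0 → A_y = 24.58 kN.
ΣF_x = 0: no horizontal applied forces, so A_x = 0.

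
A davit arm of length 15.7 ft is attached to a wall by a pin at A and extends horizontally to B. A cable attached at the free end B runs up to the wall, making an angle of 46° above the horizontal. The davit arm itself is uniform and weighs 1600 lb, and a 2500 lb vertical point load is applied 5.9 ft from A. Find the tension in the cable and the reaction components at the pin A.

ΣM about A: T·sin46°·15.7 − 1600·7.85 − 2500·5.9 = 0 → T = 27310/(15.7·0.71934) = 2418.18 ≈ 2418 lb.
ΣF_x = 0: A_x − T·cos46° = 0 → A_x = 2418.18 × 0.694658 = 1680 lb.
ΣF_y = 0: A_y + T·sin46° − 1600 − 2500 = 0 → A_y = 4100 − 2418.18 × 0.71934 = 2361 lb.

T = 2418 lb, A_x = 1680 lb, A_y = 2361 lb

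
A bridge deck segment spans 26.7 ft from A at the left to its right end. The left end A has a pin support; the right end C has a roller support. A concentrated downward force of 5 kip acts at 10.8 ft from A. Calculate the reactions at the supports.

ΣM about A: C_y·26.7 − 5·10.8 = 0 → C_y = 54/26.7 = 2.02247 ≈ 2.022 kip.
ΣF_y = 0: A_y + 2.02247 − 5 = 0 → A_y = 2.978 kip.
ΣF_x = 0: no horizontal applied forces, so A_x = 0.

A_x = 0, A_y = 2.978 kip, C_y = 2.022 kip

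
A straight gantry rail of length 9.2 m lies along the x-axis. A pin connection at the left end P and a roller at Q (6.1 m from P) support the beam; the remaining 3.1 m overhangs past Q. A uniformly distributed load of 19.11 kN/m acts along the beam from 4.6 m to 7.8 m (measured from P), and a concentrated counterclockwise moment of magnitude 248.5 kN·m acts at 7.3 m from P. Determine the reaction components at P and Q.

Resultant of the distributed load: 19.11 × 3.2 = 61.152 kN at 6.2 m from P.
Taking moments about P: Q_y·6.1 − (19.11·3.2)·6.2 + 248.5 = 0 → Q_y = 130.6424/6.1 = 21.4168 ≈ 21.42 kN.
ΣF_y = 0: P_y + 21.4168 − 19.11·3.2 = 0 → P_y = 39.74 kN.
ΣF_x = 0: no horizontal applied forces, so P_x = 0.

P_x = 0, P_y = 39.74 kN, Q_y = 21.42 kN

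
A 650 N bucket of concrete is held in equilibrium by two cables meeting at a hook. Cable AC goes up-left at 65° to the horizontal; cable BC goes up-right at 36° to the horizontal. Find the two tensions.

ΣF_x = 0: −T_AC·cos65° + T_BC·cos36° = 0 → T_BC = 0.522385·T_AC.
ΣF_y = 0: T_AC·sin65° + T_BC·sin36° = 650.
Substitute: T_AC·(0.906308 + 0.522385·0.587785) = 650 → T_AC = 535.703 ≈ 535.7 N.
Then T_BC = 0.522385 × 535.703 = 279.8 N.

T_AC = 535.7 N, T_BC = 279.8 N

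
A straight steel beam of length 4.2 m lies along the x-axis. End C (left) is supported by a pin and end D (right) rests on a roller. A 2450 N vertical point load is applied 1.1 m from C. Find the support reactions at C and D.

C_x = 0, C_y = 1808 N, D_y = 641.7 N

Moments about C: D_y·4.2 − 2450·1.1 = 0 → D_y = 2695/4.2 = 641.667 ≈ 641.7 N.
ΣF_y = 0: C_y + 641.667 − 2450 = 0 → C_y = 1808 N.
ΣF_x = 0: no horizontal applied forces, so C_x = 0.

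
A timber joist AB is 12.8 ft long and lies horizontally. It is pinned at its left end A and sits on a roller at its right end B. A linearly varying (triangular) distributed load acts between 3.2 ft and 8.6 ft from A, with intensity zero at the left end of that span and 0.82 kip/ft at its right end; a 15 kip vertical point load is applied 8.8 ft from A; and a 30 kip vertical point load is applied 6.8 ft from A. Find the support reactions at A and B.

Resultant of the triangular load: ½ × 0.82 × 5.4 = 2.214 kip, acting at 6.8 ft from A (one-third of the span from the peak).
Taking moments about A: B_y·12.8 − (½·0.82·5.4)·6.8 − 15·8.8 − 30·6.8 = 0 → B_y = 351.0552/12.8 = 27.4262 ≈ 27.43 kip.
ΣF_y = 0: A_y + 27.4262 − ½·0.82·5.4 − 15 − 30 = 0 → A_y = 19.79 kip.
ΣF_x = 0: no horizontal applied forces, so A_x = 0.

A_x = 0, A_y = 19.79 kip, B_y = 27.43 kip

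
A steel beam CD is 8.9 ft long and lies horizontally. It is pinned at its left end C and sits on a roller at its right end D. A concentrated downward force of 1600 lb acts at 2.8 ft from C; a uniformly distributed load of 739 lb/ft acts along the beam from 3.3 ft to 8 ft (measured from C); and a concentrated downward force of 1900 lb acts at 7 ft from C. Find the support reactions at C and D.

C_x = 0, C_y = 2771 lb, D_y = 4203 lb

Resultant of the distributed load: 739 × 4.7 = 3473.3 lb at 5.65 ft from C.
Taking moments about C: D_y·8.9 − 1600·2.8 − (739·4.7)·5.65 − 1900·7 = 0 → D_y = 37404.145/8.9 = 4202.71 ≈ 4203 lb.
ΣF_y = 0: C_y + 4202.71 − 1600 − 739·4.7 − 1900 = 0 → C_y = 2771 lb.
ΣF_x = 0: no horizontal applied forces, so C_x = 0.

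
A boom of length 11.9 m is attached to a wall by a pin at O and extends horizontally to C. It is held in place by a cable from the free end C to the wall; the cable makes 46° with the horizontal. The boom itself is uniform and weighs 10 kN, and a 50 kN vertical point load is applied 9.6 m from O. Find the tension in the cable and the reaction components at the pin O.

T = 63.02 kN, O_x = 43.78 kN, O_y = 14.66 kN

ΣM about O: T·sin46°·11.9 − 10·5.95 − 50·9.6 = 0 → T = 539.5/(11.9·0.71934) = 63.0246 ≈ 63.02 kN.
ΣF_x = 0: O_x − T·cos46° = 0 → O_x = 63.0246 × 0.694658 = 43.78 kN.
ΣF_y = 0: O_y + T·sin46° − 10 − 50 = 0 → O_y = 60 − 63.0246 × 0.71934 = 14.66 kN.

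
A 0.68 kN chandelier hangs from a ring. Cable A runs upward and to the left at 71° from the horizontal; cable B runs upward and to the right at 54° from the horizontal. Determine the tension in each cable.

T_A = 0.4879 kN, T_B = 0.2703 kN

ΣF_x = 0: −T_A·cos71° + T_B·cos54° = 0 → T_B = 0.55389·T_A.
ΣF_y = 0: T_A·sin71° + T_B·sin54° = 0.68.
Substitute: T_A·(0.945519 + 0.55389·0.809017) = 0.68 → T_A = 0.487936 ≈ 0.4879 kN.
Then T_B = 0.55389 × 0.487936 = 0.2703 kN.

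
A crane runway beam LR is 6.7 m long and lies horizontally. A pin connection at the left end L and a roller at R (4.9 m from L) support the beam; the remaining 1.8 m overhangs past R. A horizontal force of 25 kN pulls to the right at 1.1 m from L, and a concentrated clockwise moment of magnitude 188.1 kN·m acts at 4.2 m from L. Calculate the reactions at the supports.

L_x = -25.00 kN, L_y = -38.39 kN, R_y = 38.39 kN

ΣM about L: R_y·4.9 − 188.1 = 0 → R_y = 188.1/4.9 = 38.3878 ≈ 38.39 kN.
ΣF_y = 0: L_y + 38.3878  = 0 → L_y = -38.39 kN.
ΣF_x = 0: L_x + 25 = 0 → L_x = -25.00 kN.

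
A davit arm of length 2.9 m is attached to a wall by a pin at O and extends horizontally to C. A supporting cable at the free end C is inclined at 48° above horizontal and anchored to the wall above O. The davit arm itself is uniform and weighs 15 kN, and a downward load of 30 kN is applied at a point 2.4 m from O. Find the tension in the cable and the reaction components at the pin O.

ΣM about O: T·sin48°·2.9 − 15·1.45 − 30·2.4 = 0 → T = 93.75/(2.9·0.743145) = 43.501 ≈ 43.50 kN.
ΣF_x = 0: O_x − T·cos48° = 0 → O_x = 43.501 × 0.669131 = 29.11 kN.
ΣF_y = 0: O_y + T·sin48° − 15 − 30 = 0 → O_y = 45 − 43.501 × 0.743145 = 12.67 kN.

T = 43.50 kN, O_x = 29.11 kN, O_y = 12.67 kN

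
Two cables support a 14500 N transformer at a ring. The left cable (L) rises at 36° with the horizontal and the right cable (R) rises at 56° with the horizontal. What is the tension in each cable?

ΣF_x = 0: −T_L·cos36° + T_R·cos56° = 0 → T_R = 1.44676·T_L.
ΣF_y = 0: T_L·sin36° + T_R·sin56° = 14500.
Substitute: T_L·(0.587785 + 1.44676·0.829038) = 14500 → T_L = 8113.23 ≈ 8113 N.
Then T_R = 1.44676 × 8113.23 = 11740 N.

T_L = 8113 N, T_R = 11740 N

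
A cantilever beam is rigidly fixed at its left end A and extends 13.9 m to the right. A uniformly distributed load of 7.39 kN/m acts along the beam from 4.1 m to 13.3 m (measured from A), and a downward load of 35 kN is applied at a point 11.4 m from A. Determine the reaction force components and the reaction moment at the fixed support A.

Resultant of the distributed load: 7.39 × 9.2 = 67.988 kN at 8.7 m from A.
ΣF_x = 0: A_x = 0.
ΣF_y = 0: A_y − 7.39·9.2 − 35 = 0 → A_y = 103.0 kN.
ΣM about A: M_A − (7.39·9.2)·8.7 − 35·11.4 = 0 → M_A = 990.5 kN·m.

A_x = 0, A_y = 103.0 kN, M_A = 990.5 kN·m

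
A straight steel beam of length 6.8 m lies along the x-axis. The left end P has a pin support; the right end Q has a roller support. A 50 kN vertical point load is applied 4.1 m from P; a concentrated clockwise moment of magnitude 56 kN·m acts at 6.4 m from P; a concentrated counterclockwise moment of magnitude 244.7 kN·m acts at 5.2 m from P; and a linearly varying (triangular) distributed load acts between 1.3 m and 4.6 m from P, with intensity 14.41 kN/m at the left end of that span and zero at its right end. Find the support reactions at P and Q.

Resultant of the triangular load: ½ × 14.41 × 3.3 = 23.7765 kN, acting at 2.4 m from P (one-third of the span from the peak).
Taking moments about P: Q_y·6.8 − 50·4.1 − 56 + 244.7 − (½·14.41·3.3)·2.4 = 0 → Q_y = 73.3636/6.8 = 10.7888 ≈ 10.79 kN.
ΣF_y = 0: P_y + 10.7888 − 50 − ½·14.41·3.3 = 0 → P_y = 62.99 kN.
ΣF_x = 0: no horizontal applied forces, so P_x = 0.

P_x = 0, P_y = 62.99 kN, Q_y = 10.79 kN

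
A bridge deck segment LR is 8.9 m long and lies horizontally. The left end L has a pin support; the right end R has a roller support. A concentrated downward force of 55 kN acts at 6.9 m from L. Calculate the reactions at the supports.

Taking moments about L: R_y·8.9 − 55·6.9 = 0 → R_y = 379.5/8.9 = 42.6404 ≈ 42.64 kN.
ΣF_y = 0: L_y + 42.6404 − 55 = 0 → L_y = 12.36 kN.
ΣF_x = 0: no horizontal applied forces, so L_x = 0.

L_x = 0, L_y = 12.36 kN, R_y = 42.64 kN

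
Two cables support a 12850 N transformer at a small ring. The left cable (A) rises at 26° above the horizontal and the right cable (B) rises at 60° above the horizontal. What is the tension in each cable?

ΣF_x = 0: −T_A·cos26° + T_B·cos60° = 0 → T_B = 1.79759·T_A.
ΣF_y = 0: T_A·sin26° + T_B·sin60° = 12850.
Substitute: T_A·(0.438371 + 1.79759·0.866025) = 12850 → T_A = 6440.69 ≈ 6441 N.
Then T_B = 1.79759 × 6440.69 = 11580 N.

T_A = 6441 N, T_B = 11580 N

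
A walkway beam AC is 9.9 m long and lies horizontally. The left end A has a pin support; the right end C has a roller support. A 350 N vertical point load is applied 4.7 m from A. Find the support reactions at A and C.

ΣM about A: C_y·9.9 − 350·4.7 = 0 → C_y = 1645/9.9 = 166.162 ≈ 166.2 N.
ΣF_y = 0: A_y + 166.162 − 350 = 0 → A_y = 183.8 N.
ΣF_x = 0: no horizontal applied forces, so A_x = 0.

A_x = 0, A_y = 183.8 N, C_y = 166.2 N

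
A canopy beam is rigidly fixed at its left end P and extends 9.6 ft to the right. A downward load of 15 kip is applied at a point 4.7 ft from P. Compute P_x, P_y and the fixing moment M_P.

ΣF_x = 0: P_x = 0.
ΣF_y = 0: P_y − 15 = 0 → P_y = 15.00 kip.
ΣM about P: M_P − 15·4.7 = 0 → M_P = 70.50 kip·ft.

P_x = 0, P_y = 15.00 kip, M_P = 70.50 kip·ft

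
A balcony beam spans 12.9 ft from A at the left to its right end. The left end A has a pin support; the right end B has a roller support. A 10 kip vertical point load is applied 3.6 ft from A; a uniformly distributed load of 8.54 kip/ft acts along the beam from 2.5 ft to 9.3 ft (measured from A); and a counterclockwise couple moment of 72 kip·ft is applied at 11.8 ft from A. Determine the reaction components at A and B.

Resultant of the distributed load: 8.54 × 6.8 = 58.072 kip at 5.9 ft from A.
Taking moments about A: B_y·12.9 − 10·3.6 − (8.54·6.8)·5.9 + 72 = 0 → B_y = 306.6248/12.9 = 23.7694 ≈ 23.77 kip.
ΣF_y = 0: A_y + 23.7694 − 10 − 8.54·6.8 = 0 → A_y = 44.30 kip.
ΣF_x = 0: no horizontal applied forces, so A_x = 0.

A_x = 0, A_y = 44.30 kip, B_y = 23.77 kip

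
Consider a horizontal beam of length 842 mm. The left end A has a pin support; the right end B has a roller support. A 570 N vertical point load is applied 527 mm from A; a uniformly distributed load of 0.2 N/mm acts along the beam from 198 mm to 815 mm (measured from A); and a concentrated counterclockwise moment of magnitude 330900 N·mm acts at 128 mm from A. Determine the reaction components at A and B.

A_x = 0, A_y = 655.4 N, B_y = 38.00 N

Resultant of the distributed load: 0.2 × 617 = 123.4 N at 506.5 mm from A.
Taking moments about A: B_y·842 − 570·527 − (0.2·617)·506.5 + 330900 = 0 → B_y = 31992.1/842 = 37.9954 ≈ 38.00 N.
ΣF_y = 0: A_y + 37.9954 − 570 − 0.2·617 = 0 → A_y = 655.4 N.
ΣF_x = 0: no horizontal applied forces, so A_x = 0.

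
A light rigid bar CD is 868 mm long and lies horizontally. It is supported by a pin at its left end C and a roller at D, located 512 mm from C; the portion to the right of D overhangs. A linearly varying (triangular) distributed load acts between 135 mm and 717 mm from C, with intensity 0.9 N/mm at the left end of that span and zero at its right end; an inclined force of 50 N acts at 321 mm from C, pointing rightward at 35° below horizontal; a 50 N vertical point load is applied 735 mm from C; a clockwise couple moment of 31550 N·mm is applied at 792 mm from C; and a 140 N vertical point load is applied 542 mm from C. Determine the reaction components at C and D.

Resultant of the triangular load: ½ × 0.9 × 582 = 261.9 N, acting at 329 mm from C (one-third of the span from the peak).
Taking moments about C: D_y·512 − (½·0.9·582)·329 − 50·sin35°·321 − 50·735 − 31550 − 140·542 = 0 → D_y = 239551/512 = 467.873 ≈ 467.9 N.
ΣF_y = 0: C_y + 467.873 − ½·0.9·582 − 50·sin35° − 50 − 140 = 0 → C_y = 12.71 N.
ΣF_x = 0: C_x + 50·cos35° = 0 → C_x = -40.96 N.

C_x = -40.96 N, C_y = 12.71 N, D_y = 467.9 N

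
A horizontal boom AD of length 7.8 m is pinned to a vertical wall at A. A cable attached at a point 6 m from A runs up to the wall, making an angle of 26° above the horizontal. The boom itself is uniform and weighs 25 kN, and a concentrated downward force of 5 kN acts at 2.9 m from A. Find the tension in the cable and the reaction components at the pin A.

ΣM about A: T·sin26°·6 − 25·3.9 − 5·2.9 = 0 → T = 112/(6·0.438371) = 42.5819 ≈ 42.58 kN.
ΣF_x = 0: A_x − T·cos26° = 0 → A_x = 42.5819 × 0.898794 = 38.27 kN.
ΣF_y = 0: A_y + T·sin26° − 25 − 5 = 0 → A_y = 30 − 42.5819 × 0.438371 = 11.33 kN.

T = 42.58 kN, A_x = 38.27 kN, A_y = 11.33 kN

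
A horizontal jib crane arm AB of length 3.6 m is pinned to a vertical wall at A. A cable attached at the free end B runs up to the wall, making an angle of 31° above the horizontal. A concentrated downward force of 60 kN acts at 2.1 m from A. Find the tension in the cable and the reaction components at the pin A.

T = 67.96 kN, A_x = 58.25 kN, A_y = 25.00 kN

ΣM about A: T·sin31°·3.6 − 60·2.1 = 0 → T = 126/(3.6·0.515038) = 67.9562 ≈ 67.96 kN.
ΣF_x = 0: A_x − T·cos31° = 0 → A_x = 67.9562 × 0.857167 = 58.25 kN.
ΣF_y = 0: A_y + T·sin31° − 60 = 0 → A_y = 60 − 67.9562 × 0.515038 = 25.00 kN.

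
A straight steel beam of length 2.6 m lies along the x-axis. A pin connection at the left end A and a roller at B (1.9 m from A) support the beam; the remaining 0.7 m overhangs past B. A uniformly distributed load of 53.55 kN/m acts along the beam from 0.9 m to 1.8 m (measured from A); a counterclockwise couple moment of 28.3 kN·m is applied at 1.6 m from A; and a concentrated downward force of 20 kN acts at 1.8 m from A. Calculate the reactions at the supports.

A_x = 0, A_y = 29.90 kN, B_y = 38.30 kN

Resultant of the distributed load: 53.55 × 0.9 = 48.195 kN at 1.35 m from A.
Taking moments about A: B_y·1.9 − (53.55·0.9)·1.35 + 28.3 − 20·1.8 = 0 → B_y = 72.76325/1.9 = 38.2964 ≈ 38.30 kN.
ΣF_y = 0: A_y + 38.2964 − 53.55·0.9 − 20 = 0 → A_y = 29.90 kN.
ΣF_x = 0: no horizontal applied forces, so A_x = 0.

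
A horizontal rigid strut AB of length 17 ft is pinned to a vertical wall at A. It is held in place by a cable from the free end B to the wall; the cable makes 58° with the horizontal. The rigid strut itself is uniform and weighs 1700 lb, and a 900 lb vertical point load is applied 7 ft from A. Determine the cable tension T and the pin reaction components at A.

ΣM about A: T·sin58°·17 − 1700·8.5 − 900·7 = 0 → T = 20750/(17·0.848048) = 1439.29 ≈ 1439 lb.
ΣF_x = 0: A_x − T·cos58° = 0 → A_x = 1439.29 × 0.529919 = 762.7 lb.
ΣF_y = 0: A_y + T·sin58° − 1700 − 900 = 0 → A_y = 2600 − 1439.29 × 0.848048 = 1379 lb.

T = 1439 lb, A_x = 762.7 lb, A_y = 1379 lb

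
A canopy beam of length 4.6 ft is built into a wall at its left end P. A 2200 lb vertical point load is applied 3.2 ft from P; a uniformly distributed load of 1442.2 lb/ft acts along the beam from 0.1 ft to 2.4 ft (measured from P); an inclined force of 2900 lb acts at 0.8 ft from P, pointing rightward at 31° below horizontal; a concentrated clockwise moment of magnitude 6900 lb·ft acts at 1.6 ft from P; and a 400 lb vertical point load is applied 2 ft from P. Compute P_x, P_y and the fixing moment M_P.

Resultant of the distributed load: 1442.2 × 2.3 = 3317.06 lb at 1.25 ft from P.
ΣF_x = 0: P_x + 2900·cos31° = 0 → P_x = -2486 lb.
ΣF_y = 0: P_y − 2200 − 1442.2·2.3 − 2900·sin31° − 400 = 0 → P_y = 7411 lb.
ΣM about P: M_P − 2200·3.2 − (1442.2·2.3)·1.25 − 2900·sin31°·0.8 − 6900 − 400·2 = 0 → M_P = 20080 lb·ft.

P_x = -2486 lb, P_y = 7411 lb, M_P = 20080 lb·ft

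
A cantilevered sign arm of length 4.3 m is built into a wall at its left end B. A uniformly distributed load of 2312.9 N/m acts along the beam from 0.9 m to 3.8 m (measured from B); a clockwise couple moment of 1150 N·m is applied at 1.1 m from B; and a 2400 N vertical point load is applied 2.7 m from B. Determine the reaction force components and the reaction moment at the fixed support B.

B_x = 0, B_y = 9107 N, M_B = 23390 N·m

Resultant of the distributed load: 2312.9 × 2.9 = 6707.41 N at 2.35 m from B.
ΣF_x = 0: B_x = 0.
ΣF_y = 0: B_y − 2312.9·2.9 − 2400 = 0 → B_y = 9107 N.
ΣM about B: M_B − (2312.9·2.9)·2.35 − 1150 − 2400·2.7 = 0 → M_B = 23390 N·m.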